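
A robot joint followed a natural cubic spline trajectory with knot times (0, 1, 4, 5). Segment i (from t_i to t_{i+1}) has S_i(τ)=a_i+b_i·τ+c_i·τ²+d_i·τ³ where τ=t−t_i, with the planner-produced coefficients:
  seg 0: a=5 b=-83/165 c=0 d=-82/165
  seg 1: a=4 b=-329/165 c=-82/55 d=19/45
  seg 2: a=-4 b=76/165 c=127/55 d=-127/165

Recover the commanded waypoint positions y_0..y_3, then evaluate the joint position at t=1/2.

y_0 = S_0(0) = a_0 = 5
y_1 = S_1(0) = a_1 = 4
y_2 = S_2(0) = a_2 = -4
y_3 = S_2(1) = -2
t_q=1/2 is in segment 0 (τ=1/2); S_0(τ)=1031/220

y_0=5 y_1=4 y_2=-4 y_3=-2
S(1/2) = 1031/220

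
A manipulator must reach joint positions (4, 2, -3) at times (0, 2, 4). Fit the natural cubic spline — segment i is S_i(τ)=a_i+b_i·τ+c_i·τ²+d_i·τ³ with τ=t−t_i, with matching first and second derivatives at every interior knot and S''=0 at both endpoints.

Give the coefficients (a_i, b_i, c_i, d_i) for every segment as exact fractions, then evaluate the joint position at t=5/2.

Δ: Δ0=-1, Δ1=-5/2
row 1: diag=8, rhs=-9; c'=1/4, d'=-9/8
back: M1=-9/8
M: M0=0, M1=-9/8, M2=0
seg 0: a=4, c=M0/2=0, d=(M1−M0)/(6·2)=-3/32, b=Δ0−h0·(2M0+M1)/6=-5/8
seg 1: a=2, c=M1/2=-9/16, d=(M2−M1)/(6·2)=3/32, b=Δ1−h1·(2M1+M2)/6=-7/4
t_q=5/2 → seg 1, τ=1/2; S=2+-7/4·τ+-9/16·τ²+3/32·τ³=255/256

  seg 0: a=4 b=-5/8 c=0 d=-3/32
  seg 1: a=2 b=-7/4 c=-9/16 d=3/32
S(5/2) = 255/256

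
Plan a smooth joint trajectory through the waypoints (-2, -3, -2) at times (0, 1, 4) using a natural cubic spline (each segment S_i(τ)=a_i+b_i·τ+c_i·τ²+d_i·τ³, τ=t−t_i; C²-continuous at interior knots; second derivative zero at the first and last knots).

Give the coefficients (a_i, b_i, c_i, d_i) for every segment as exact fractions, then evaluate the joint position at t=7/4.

Δ: Δ0=-1, Δ1=1/3
row 1: diag=8, rhs=8; c'=3/8, d'=1
back: M1=1
M: M0=0, M1=1, M2=0
seg 0: a=-2, c=M0/2=0, d=(M1−M0)/(6·1)=1/6, b=Δ0−h0·(2M0+M1)/6=-7/6
seg 1: a=-3, c=M1/2=1/2, d=(M2−M1)/(6·3)=-1/18, b=Δ1−h1·(2M1+M2)/6=-2/3
t_q=7/4 → seg 1, τ=3/4; S=-3+-2/3·τ+1/2·τ²+-1/18·τ³=-415/128

  seg 0: a=-2 b=-7/6 c=0 d=1/6
  seg 1: a=-3 b=-2/3 c=1/2 d=-1/18
S(7/4) = -415/128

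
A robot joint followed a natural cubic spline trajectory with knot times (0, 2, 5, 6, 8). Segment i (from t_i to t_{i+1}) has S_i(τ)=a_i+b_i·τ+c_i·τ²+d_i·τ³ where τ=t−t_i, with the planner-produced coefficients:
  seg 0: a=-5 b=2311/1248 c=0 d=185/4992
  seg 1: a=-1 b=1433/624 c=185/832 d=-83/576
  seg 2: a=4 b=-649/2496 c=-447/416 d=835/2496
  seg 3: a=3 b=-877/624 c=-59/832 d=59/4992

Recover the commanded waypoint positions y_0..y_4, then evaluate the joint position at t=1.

y_0 = S_0(0) = a_0 = -5
y_1 = S_1(0) = a_1 = -1
y_2 = S_2(0) = a_2 = 4
y_3 = S_3(0) = a_3 = 3
y_4 = S_3(2) = 0
t_q=1 is in segment 0 (τ=1); S_0(τ)=-5177/1664

y_0=-5 y_1=-1 y_2=4 y_3=3 y_4=0
S(1) = -5177/1664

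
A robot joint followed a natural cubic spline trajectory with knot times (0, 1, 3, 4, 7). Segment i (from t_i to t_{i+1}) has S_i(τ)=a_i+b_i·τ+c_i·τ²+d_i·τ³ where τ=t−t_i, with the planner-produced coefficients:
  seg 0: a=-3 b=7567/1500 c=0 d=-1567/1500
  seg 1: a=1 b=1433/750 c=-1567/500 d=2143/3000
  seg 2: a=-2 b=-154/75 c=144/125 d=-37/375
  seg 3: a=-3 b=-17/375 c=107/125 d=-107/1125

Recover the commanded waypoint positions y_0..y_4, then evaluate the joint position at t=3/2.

y_0=-3 y_1=1 y_2=-2 y_3=-3 y_4=2
S(3/2) = 10089/8000

y_0 = S_0(0) = a_0 = -3
y_1 = S_1(0) = a_1 = 1
y_2 = S_2(0) = a_2 = -2
y_3 = S_3(0) = a_3 = -3
y_4 = S_3(3) = 2
t_q=3/2 is in segment 1 (τ=1/2); S_1(τ)=10089/8000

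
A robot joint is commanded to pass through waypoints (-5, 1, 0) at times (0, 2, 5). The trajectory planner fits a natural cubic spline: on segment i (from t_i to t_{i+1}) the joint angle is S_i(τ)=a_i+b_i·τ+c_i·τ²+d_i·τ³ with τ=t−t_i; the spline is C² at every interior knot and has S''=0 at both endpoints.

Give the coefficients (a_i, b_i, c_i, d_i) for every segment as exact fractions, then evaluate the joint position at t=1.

  seg 0: a=-5 b=11/3 c=0 d=-1/6
  seg 1: a=1 b=5/3 c=-1 d=1/9
S(1) = -3/2

Δ: Δ0=3, Δ1=-1/3
row 1: diag=10, rhs=-20; c'=3/10, d'=-2
back: M1=-2
M: M0=0, M1=-2, M2=0
seg 0: a=-5, c=M0/2=0, d=(M1−M0)/(6·2)=-1/6, b=Δ0−h0·(2M0+M1)/6=11/3
seg 1: a=1, c=M1/2=-1, d=(M2−M1)/(6·3)=1/9, b=Δ1−h1·(2M1+M2)/6=5/3
t_q=1 → seg 0, τ=1; S=-5+11/3·τ+0·τ²+-1/6·τ³=-3/2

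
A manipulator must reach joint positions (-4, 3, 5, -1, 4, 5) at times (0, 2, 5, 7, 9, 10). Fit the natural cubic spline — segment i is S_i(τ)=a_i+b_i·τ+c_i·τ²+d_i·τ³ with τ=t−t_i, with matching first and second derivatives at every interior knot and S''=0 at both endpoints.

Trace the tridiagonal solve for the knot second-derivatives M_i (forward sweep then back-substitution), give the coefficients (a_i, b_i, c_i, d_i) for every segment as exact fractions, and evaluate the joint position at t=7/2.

Δ: Δ0=7/2, Δ1=2/3, Δ2=-3, Δ3=5/2, Δ4=1
row 1: diag=10, rhs=-17; c'=3/10, d'=-17/10
row 2: denom=10−3·3/10=91/10; d'=(-22−3·-17/10)/(91/10)=-13/7
row 3: denom=8−2·20/91=688/91; d'=(33−2·-13/7)/(688/91)=3341/688
row 4: denom=6−2·91/344=941/172; d'=(-9−2·3341/688)/(941/172)=-6437/1882
back: M4=-6437/1882
back: M3=3341/688−91/344·-6437/1882=5421/941
back: M2=-13/7−20/91·5421/941=-2939/941
back: M1=-17/10−3/10·-2939/941=-718/941
M: M0=0, M1=-718/941, M2=-2939/941, M3=5421/941, M4=-6437/1882, M5=0
seg 0: a=-4, c=M0/2=0, d=(M1−M0)/(6·2)=-359/5646, b=Δ0−h0·(2M0+M1)/6=21197/5646
seg 1: a=3, c=M1/2=-359/941, d=(M2−M1)/(6·3)=-2221/16938, b=Δ1−h1·(2M1+M2)/6=16889/5646
seg 2: a=5, c=M2/2=-2939/1882, d=(M3−M2)/(6·2)=2090/2823, b=Δ2−h2·(2M2+M3)/6=-8012/2823
seg 3: a=-1, c=M3/2=5421/1882, d=(M4−M3)/(6·2)=-17279/22584, b=Δ3−h3·(2M3+M4)/6=-566/2823
seg 4: a=4, c=M4/2=-6437/3764, d=(M5−M4)/(6·1)=6437/11292, b=Δ4−h4·(2M4+M5)/6=12083/5646
t_q=7/2 → seg 1, τ=3/2; S=3+16889/5646·τ+-359/941·τ²+-2221/16938·τ³=93137/15056

  seg 0: a=-4 b=21197/5646 c=0 d=-359/5646
  seg 1: a=3 b=16889/5646 c=-359/941 d=-2221/16938
  seg 2: a=5 b=-8012/2823 c=-2939/1882 d=2090/2823
  seg 3: a=-1 b=-566/2823 c=5421/1882 d=-17279/22584
  seg 4: a=4 b=12083/5646 c=-6437/3764 d=6437/11292
S(7/2) = 93137/15056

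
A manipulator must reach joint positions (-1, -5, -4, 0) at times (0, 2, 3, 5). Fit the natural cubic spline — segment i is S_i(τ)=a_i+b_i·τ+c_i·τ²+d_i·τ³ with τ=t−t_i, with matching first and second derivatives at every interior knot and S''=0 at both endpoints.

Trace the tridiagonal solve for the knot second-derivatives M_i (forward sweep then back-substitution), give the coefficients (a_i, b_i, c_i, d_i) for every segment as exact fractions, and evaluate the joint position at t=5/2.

Δ: Δ0=-2, Δ1=1, Δ2=2
row 1: diag=6, rhs=18; c'=1/6, d'=3
row 2: denom=6−1·1/6=35/6; d'=(6−1·3)/(35/6)=18/35
back: M2=18/35
back: M1=3−1/6·18/35=102/35
M: M0=0, M1=102/35, M2=18/35, M3=0
seg 0: a=-1, c=M0/2=0, d=(M1−M0)/(6·2)=17/70, b=Δ0−h0·(2M0+M1)/6=-104/35
seg 1: a=-5, c=M1/2=51/35, d=(M2−M1)/(6·1)=-2/5, b=Δ1−h1·(2M1+M2)/6=-2/35
seg 2: a=-4, c=M2/2=9/35, d=(M3−M2)/(6·2)=-3/70, b=Δ2−h2·(2M2+M3)/6=58/35
t_q=5/2 → seg 1, τ=1/2; S=-5+-2/35·τ+51/35·τ²+-2/5·τ³=-33/7

  seg 0: a=-1 b=-104/35 c=0 d=17/70
  seg 1: a=-5 b=-2/35 c=51/35 d=-2/5
  seg 2: a=-4 b=58/35 c=9/35 d=-3/70
S(5/2) = -33/7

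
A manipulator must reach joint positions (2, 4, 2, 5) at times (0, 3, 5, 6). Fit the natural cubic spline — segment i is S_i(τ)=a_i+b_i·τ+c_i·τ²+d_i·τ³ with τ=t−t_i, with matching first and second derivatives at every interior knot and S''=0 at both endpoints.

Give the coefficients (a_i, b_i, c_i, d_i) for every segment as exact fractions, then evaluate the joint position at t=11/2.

  seg 0: a=2 b=137/84 c=0 d=-3/28
  seg 1: a=4 b=-53/42 c=-27/28 d=23/42
  seg 2: a=2 b=61/42 c=65/28 d=-65/84
S(11/2) = 719/224

Δ: Δ0=2/3, Δ1=-1, Δ2=3
row 1: diag=10, rhs=-10; c'=1/5, d'=-1
row 2: denom=6−2·1/5=28/5; d'=(24−2·-1)/(28/5)=65/14
back: M2=65/14
back: M1=-1−1/5·65/14=-27/14
M: M0=0, M1=-27/14, M2=65/14, M3=0
seg 0: a=2, c=M0/2=0, d=(M1−M0)/(6·3)=-3/28, b=Δ0−h0·(2M0+M1)/6=137/84
seg 1: a=4, c=M1/2=-27/28, d=(M2−M1)/(6·2)=23/42, b=Δ1−h1·(2M1+M2)/6=-53/42
seg 2: a=2, c=M2/2=65/28, d=(M3−M2)/(6·1)=-65/84, b=Δ2−h2·(2M2+M3)/6=61/42
t_q=11/2 → seg 2, τ=1/2; S=2+61/42·τ+65/28·τ²+-65/84·τ³=719/224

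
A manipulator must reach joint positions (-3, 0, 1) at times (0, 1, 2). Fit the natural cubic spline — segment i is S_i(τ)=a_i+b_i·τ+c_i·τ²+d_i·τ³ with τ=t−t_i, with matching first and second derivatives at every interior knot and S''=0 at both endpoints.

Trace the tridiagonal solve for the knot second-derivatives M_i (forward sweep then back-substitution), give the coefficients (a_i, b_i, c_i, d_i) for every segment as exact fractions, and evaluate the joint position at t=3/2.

Δ: Δ0=3, Δ1=1
row 1: diag=4, rhs=-12; c'=1/4, d'=-3
back: M1=-3
M: M0=0, M1=-3, M2=0
seg 0: a=-3, c=M0/2=0, d=(M1−M0)/(6·1)=-1/2, b=Δ0−h0·(2M0+M1)/6=7/2
seg 1: a=0, c=M1/2=-3/2, d=(M2−M1)/(6·1)=1/2, b=Δ1−h1·(2M1+M2)/6=2
t_q=3/2 → seg 1, τ=1/2; S=0+2·τ+-3/2·τ²+1/2·τ³=11/16

  seg 0: a=-3 b=7/2 c=0 d=-1/2
  seg 1: a=0 b=2 c=-3/2 d=1/2
S(3/2) = 11/16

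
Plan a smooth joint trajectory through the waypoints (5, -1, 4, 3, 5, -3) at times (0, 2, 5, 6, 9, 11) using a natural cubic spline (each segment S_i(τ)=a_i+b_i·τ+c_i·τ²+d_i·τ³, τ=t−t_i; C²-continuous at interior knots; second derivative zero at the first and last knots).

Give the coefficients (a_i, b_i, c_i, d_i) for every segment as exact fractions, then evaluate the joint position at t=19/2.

  seg 0: a=5 b=-7117/1647 c=0 d=544/1647
  seg 1: a=-1 b=-589/1647 c=1088/549 d=-6458/14823
  seg 2: a=4 b=-379/1647 c=-3194/1647 d=214/183
  seg 3: a=3 b=-989/1647 c=2584/1647 d=-5665/14823
  seg 4: a=5 b=-2480/1647 c=-1027/549 d=1027/3294
S(19/2) = 33541/8784

Δ: Δ0=-3, Δ1=5/3, Δ2=-1, Δ3=2/3, Δ4=-4
row 1: diag=10, rhs=28; c'=3/10, d'=14/5
row 2: denom=8−3·3/10=71/10; d'=(-16−3·14/5)/(71/10)=-244/71
row 3: denom=8−1·10/71=558/71; d'=(10−1·-244/71)/(558/71)=53/31
row 4: denom=10−3·71/186=549/62; d'=(-28−3·53/31)/(549/62)=-2054/549
back: M4=-2054/549
back: M3=53/31−71/186·-2054/549=5168/1647
back: M2=-244/71−10/71·5168/1647=-6388/1647
back: M1=14/5−3/10·-6388/1647=2176/549
M: M0=0, M1=2176/549, M2=-6388/1647, M3=5168/1647, M4=-2054/549, M5=0
seg 0: a=5, c=M0/2=0, d=(M1−M0)/(6·2)=544/1647, b=Δ0−h0·(2M0+M1)/6=-7117/1647
seg 1: a=-1, c=M1/2=1088/549, d=(M2−M1)/(6·3)=-6458/14823, b=Δ1−h1·(2M1+M2)/6=-589/1647
seg 2: a=4, c=M2/2=-3194/1647, d=(M3−M2)/(6·1)=214/183, b=Δ2−h2·(2M2+M3)/6=-379/1647
seg 3: a=3, c=M3/2=2584/1647, d=(M4−M3)/(6·3)=-5665/14823, b=Δ3−h3·(2M3+M4)/6=-989/1647
seg 4: a=5, c=M4/2=-1027/549, d=(M5−M4)/(6·2)=1027/3294, b=Δ4−h4·(2M4+M5)/6=-2480/1647
t_q=19/2 → seg 4, τ=1/2; S=5+-2480/1647·τ+-1027/549·τ²+1027/3294·τ³=33541/8784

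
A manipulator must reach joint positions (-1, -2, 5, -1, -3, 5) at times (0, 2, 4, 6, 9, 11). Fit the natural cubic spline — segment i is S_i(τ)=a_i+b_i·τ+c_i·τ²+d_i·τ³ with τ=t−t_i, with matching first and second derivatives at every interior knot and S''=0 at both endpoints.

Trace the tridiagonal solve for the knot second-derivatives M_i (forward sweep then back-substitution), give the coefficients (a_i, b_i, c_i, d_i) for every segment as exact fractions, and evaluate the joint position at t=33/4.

Δ: Δ0=-1/2, Δ1=7/2, Δ2=-3, Δ3=-2/3, Δ4=4
row 1: diag=8, rhs=24; c'=1/4, d'=3
row 2: denom=8−2·1/4=15/2; d'=(-39−2·3)/(15/2)=-6
row 3: denom=10−2·4/15=142/15; d'=(14−2·-6)/(142/15)=195/71
row 4: denom=10−3·45/142=1285/142; d'=(28−3·195/71)/(1285/142)=2806/1285
back: M4=2806/1285
back: M3=195/71−45/142·2806/1285=528/257
back: M2=-6−4/15·528/257=-8414/1285
back: M1=3−1/4·-8414/1285=11917/2570
M: M0=0, M1=11917/2570, M2=-8414/1285, M3=528/257, M4=2806/1285, M5=0
seg 0: a=-1, c=M0/2=0, d=(M1−M0)/(6·2)=11917/30840, b=Δ0−h0·(2M0+M1)/6=-7886/3855
seg 1: a=-2, c=M1/2=11917/5140, d=(M2−M1)/(6·2)=-5749/6168, b=Δ1−h1·(2M1+M2)/6=19979/7710
seg 2: a=5, c=M2/2=-4207/1285, d=(M3−M2)/(6·2)=5527/7710, b=Δ2−h2·(2M2+M3)/6=2623/3855
seg 3: a=-1, c=M3/2=264/257, d=(M4−M3)/(6·3)=83/11565, b=Δ3−h3·(2M3+M4)/6=-14699/3855
seg 4: a=-3, c=M4/2=1403/1285, d=(M5−M4)/(6·2)=-1403/7710, b=Δ4−h4·(2M4+M5)/6=9808/3855
t_q=33/4 → seg 3, τ=9/4; S=-1+-14699/3855·τ+264/257·τ²+83/11565·τ³=-353389/82240

  seg 0: a=-1 b=-7886/3855 c=0 d=11917/30840
  seg 1: a=-2 b=19979/7710 c=11917/5140 d=-5749/6168
  seg 2: a=5 b=2623/3855 c=-4207/1285 d=5527/7710
  seg 3: a=-1 b=-14699/3855 c=264/257 d=83/11565
  seg 4: a=-3 b=9808/3855 c=1403/1285 d=-1403/7710
S(33/4) = -353389/82240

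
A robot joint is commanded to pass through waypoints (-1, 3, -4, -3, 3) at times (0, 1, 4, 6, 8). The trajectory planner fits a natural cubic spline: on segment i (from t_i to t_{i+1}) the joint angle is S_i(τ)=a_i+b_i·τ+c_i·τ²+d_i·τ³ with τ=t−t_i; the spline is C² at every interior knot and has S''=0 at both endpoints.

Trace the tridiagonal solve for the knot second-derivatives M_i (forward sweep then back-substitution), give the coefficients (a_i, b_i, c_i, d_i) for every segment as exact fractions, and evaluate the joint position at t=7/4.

Δ: Δ0=4, Δ1=-7/3, Δ2=1/2, Δ3=3
row 1: diag=8, rhs=-38; c'=3/8, d'=-19/4
row 2: denom=10−3·3/8=71/8; d'=(17−3·-19/4)/(71/8)=250/71
row 3: denom=8−2·16/71=536/71; d'=(15−2·250/71)/(536/71)=565/536
back: M3=565/536
back: M2=250/71−16/71·565/536=220/67
back: M1=-19/4−3/8·220/67=-1603/268
M: M0=0, M1=-1603/268, M2=220/67, M3=565/536, M4=0
seg 0: a=-1, c=M0/2=0, d=(M1−M0)/(6·1)=-1603/1608, b=Δ0−h0·(2M0+M1)/6=8035/1608
seg 1: a=3, c=M1/2=-1603/536, d=(M2−M1)/(6·3)=2483/4824, b=Δ1−h1·(2M1+M2)/6=1613/804
seg 2: a=-4, c=M2/2=110/67, d=(M3−M2)/(6·2)=-1195/6432, b=Δ2−h2·(2M2+M3)/6=-3281/1608
seg 3: a=-3, c=M3/2=565/1072, d=(M4−M3)/(6·2)=-565/6432, b=Δ3−h3·(2M3+M4)/6=1847/804
t_q=7/4 → seg 1, τ=3/4; S=3+1613/804·τ+-1603/536·τ²+2483/4824·τ³=104269/34304

  seg 0: a=-1 b=8035/1608 c=0 d=-1603/1608
  seg 1: a=3 b=1613/804 c=-1603/536 d=2483/4824
  seg 2: a=-4 b=-3281/1608 c=110/67 d=-1195/6432
  seg 3: a=-3 b=1847/804 c=565/1072 d=-565/6432
S(7/4) = 104269/34304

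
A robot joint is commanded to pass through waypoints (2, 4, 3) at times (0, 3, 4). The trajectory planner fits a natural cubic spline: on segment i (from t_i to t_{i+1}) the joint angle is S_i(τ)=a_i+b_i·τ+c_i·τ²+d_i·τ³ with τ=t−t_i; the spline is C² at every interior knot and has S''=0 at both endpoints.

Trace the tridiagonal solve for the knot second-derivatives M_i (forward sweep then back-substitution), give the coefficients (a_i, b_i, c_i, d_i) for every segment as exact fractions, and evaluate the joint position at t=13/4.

  seg 0: a=2 b=31/24 c=0 d=-5/72
  seg 1: a=4 b=-7/12 c=-5/8 d=5/24
S(13/4) = 1955/512

Δ: Δ0=2/3, Δ1=-1
row 1: diag=8, rhs=-10; c'=1/8, d'=-5/4
back: M1=-5/4
M: M0=0, M1=-5/4, M2=0
seg 0: a=2, c=M0/2=0, d=(M1−M0)/(6·3)=-5/72, b=Δ0−h0·(2M0+M1)/6=31/24
seg 1: a=4, c=M1/2=-5/8, d=(M2−M1)/(6·1)=5/24, b=Δ1−h1·(2M1+M2)/6=-7/12
t_q=13/4 → seg 1, τ=1/4; S=4+-7/12·τ+-5/8·τ²+5/24·τ³=1955/512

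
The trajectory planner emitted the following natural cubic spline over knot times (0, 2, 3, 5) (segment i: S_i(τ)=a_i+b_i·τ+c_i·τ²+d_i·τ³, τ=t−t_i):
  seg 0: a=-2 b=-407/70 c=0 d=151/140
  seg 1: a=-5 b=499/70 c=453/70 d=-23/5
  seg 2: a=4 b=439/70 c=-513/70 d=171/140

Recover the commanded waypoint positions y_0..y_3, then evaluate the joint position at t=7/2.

y_0=-2 y_1=-5 y_2=4 y_3=-3
S(7/2) = 873/160

y_0 = S_0(0) = a_0 = -2
y_1 = S_1(0) = a_1 = -5
y_2 = S_2(0) = a_2 = 4
y_3 = S_2(2) = -3
t_q=7/2 is in segment 2 (τ=1/2); S_2(τ)=873/160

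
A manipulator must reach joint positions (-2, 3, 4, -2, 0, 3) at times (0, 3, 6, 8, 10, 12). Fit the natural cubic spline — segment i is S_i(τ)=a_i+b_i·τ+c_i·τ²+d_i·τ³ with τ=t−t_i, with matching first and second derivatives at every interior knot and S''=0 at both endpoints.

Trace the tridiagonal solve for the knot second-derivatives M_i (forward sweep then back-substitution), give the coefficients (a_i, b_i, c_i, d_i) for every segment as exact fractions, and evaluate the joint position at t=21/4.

  seg 0: a=-2 b=1729/1046 c=0 d=43/28242
  seg 1: a=3 b=886/523 c=43/3138 d=-4399/28242
  seg 2: a=4 b=-2541/1046 c=-726/523 d=2307/4184
  seg 3: a=-2 b=-714/523 c=4017/2092 d=-1543/4184
  seg 4: a=0 b=1977/1046 c=-153/523 d=51/1046
S(21/4) = 341871/66944

Δ: Δ0=5/3, Δ1=1/3, Δ2=-3, Δ3=1, Δ4=3/2
row 1: diag=12, rhs=-8; c'=1/4, d'=-2/3
row 2: denom=10−3·1/4=37/4; d'=(-20−3·-2/3)/(37/4)=-72/37
row 3: denom=8−2·8/37=280/37; d'=(24−2·-72/37)/(280/37)=129/35
row 4: denom=8−2·37/140=523/70; d'=(3−2·129/35)/(523/70)=-306/523
back: M4=-306/523
back: M3=129/35−37/140·-306/523=4017/1046
back: M2=-72/37−8/37·4017/1046=-1452/523
back: M1=-2/3−1/4·-1452/523=43/1569
M: M0=0, M1=43/1569, M2=-1452/523, M3=4017/1046, M4=-306/523, M5=0
seg 0: a=-2, c=M0/2=0, d=(M1−M0)/(6·3)=43/28242, b=Δ0−h0·(2M0+M1)/6=1729/1046
seg 1: a=3, c=M1/2=43/3138, d=(M2−M1)/(6·3)=-4399/28242, b=Δ1−h1·(2M1+M2)/6=886/523
seg 2: a=4, c=M2/2=-726/523, d=(M3−M2)/(6·2)=2307/4184, b=Δ2−h2·(2M2+M3)/6=-2541/1046
seg 3: a=-2, c=M3/2=4017/2092, d=(M4−M3)/(6·2)=-1543/4184, b=Δ3−h3·(2M3+M4)/6=-714/523
seg 4: a=0, c=M4/2=-153/523, d=(M5−M4)/(6·2)=51/1046, b=Δ4−h4·(2M4+M5)/6=1977/1046
t_q=21/4 → seg 1, τ=9/4; S=3+886/523·τ+43/3138·τ²+-4399/28242·τ³=341871/66944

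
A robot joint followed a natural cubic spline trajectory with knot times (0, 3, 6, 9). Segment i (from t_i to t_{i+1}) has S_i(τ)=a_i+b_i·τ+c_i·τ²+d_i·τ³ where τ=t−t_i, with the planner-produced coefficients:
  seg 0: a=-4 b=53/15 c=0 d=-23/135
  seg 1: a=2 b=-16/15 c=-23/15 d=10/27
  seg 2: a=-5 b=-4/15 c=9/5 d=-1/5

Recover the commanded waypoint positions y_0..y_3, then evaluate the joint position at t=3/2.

y_0 = S_0(0) = a_0 = -4
y_1 = S_1(0) = a_1 = 2
y_2 = S_2(0) = a_2 = -5
y_3 = S_2(3) = 5
t_q=3/2 is in segment 0 (τ=3/2); S_0(τ)=29/40

y_0=-4 y_1=2 y_2=-5 y_3=5
S(3/2) = 29/40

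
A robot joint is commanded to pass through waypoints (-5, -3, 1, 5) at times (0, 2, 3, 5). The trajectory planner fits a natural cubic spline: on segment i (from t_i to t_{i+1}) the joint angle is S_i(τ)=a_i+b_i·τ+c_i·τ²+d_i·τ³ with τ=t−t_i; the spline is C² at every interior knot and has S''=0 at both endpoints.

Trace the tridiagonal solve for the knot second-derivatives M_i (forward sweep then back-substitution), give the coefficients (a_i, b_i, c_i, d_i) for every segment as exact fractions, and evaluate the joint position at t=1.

  seg 0: a=-5 b=-1/7 c=0 d=2/7
  seg 1: a=-3 b=23/7 c=12/7 d=-1
  seg 2: a=1 b=26/7 c=-9/7 d=3/14
S(1) = -34/7

Δ: Δ0=1, Δ1=4, Δ2=2
row 1: diag=6, rhs=18; c'=1/6, d'=3
row 2: denom=6−1·1/6=35/6; d'=(-12−1·3)/(35/6)=-18/7
back: M2=-18/7
back: M1=3−1/6·-18/7=24/7
M: M0=0, M1=24/7, M2=-18/7, M3=0
seg 0: a=-5, c=M0/2=0, d=(M1−M0)/(6·2)=2/7, b=Δ0−h0·(2M0+M1)/6=-1/7
seg 1: a=-3, c=M1/2=12/7, d=(M2−M1)/(6·1)=-1, b=Δ1−h1·(2M1+M2)/6=23/7
seg 2: a=1, c=M2/2=-9/7, d=(M3−M2)/(6·2)=3/14, b=Δ2−h2·(2M2+M3)/6=26/7
t_q=1 → seg 0, τ=1; S=-5+-1/7·τ+0·τ²+2/7·τ³=-34/7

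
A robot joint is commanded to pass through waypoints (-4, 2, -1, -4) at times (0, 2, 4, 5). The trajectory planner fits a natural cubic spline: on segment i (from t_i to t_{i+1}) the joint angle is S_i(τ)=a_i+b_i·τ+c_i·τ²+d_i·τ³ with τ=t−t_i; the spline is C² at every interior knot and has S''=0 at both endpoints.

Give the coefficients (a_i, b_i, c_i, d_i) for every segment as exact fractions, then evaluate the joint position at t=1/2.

  seg 0: a=-4 b=45/11 c=0 d=-3/11
  seg 1: a=2 b=9/11 c=-18/11 d=21/88
  seg 2: a=-1 b=-63/22 c=-9/44 d=3/44
S(1/2) = -175/88

Δ: Δ0=3, Δ1=-3/2, Δ2=-3
row 1: diag=8, rhs=-27; c'=1/4, d'=-27/8
row 2: denom=6−2·1/4=11/2; d'=(-9−2·-27/8)/(11/2)=-9/22
back: M2=-9/22
back: M1=-27/8−1/4·-9/22=-36/11
M: M0=0, M1=-36/11, M2=-9/22, M3=0
seg 0: a=-4, c=M0/2=0, d=(M1−M0)/(6·2)=-3/11, b=Δ0−h0·(2M0+M1)/6=45/11
seg 1: a=2, c=M1/2=-18/11, d=(M2−M1)/(6·2)=21/88, b=Δ1−h1·(2M1+M2)/6=9/11
seg 2: a=-1, c=M2/2=-9/44, d=(M3−M2)/(6·1)=3/44, b=Δ2−h2·(2M2+M3)/6=-63/22
t_q=1/2 → seg 0, τ=1/2; S=-4+45/11·τ+0·τ²+-3/11·τ³=-175/88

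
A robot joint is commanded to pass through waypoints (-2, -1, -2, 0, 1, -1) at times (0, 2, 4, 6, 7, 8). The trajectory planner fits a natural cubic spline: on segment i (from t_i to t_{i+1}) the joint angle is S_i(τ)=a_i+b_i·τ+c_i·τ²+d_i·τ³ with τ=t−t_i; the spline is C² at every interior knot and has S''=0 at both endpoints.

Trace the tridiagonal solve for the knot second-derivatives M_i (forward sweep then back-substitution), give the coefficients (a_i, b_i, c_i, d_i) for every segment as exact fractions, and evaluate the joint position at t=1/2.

Δ: Δ0=1/2, Δ1=-1/2, Δ2=1, Δ3=1, Δ4=-2
row 1: diag=8, rhs=-6; c'=1/4, d'=-3/4
row 2: denom=8−2·1/4=15/2; d'=(9−2·-3/4)/(15/2)=7/5
row 3: denom=6−2·4/15=82/15; d'=(0−2·7/5)/(82/15)=-21/41
row 4: denom=4−1·15/82=313/82; d'=(-18−1·-21/41)/(313/82)=-1434/313
back: M4=-1434/313
back: M3=-21/41−15/82·-1434/313=102/313
back: M2=7/5−4/15·102/313=411/313
back: M1=-3/4−1/4·411/313=-675/626
M: M0=0, M1=-675/626, M2=411/313, M3=102/313, M4=-1434/313, M5=0
seg 0: a=-2, c=M0/2=0, d=(M1−M0)/(6·2)=-225/2504, b=Δ0−h0·(2M0+M1)/6=269/313
seg 1: a=-1, c=M1/2=-675/1252, d=(M2−M1)/(6·2)=499/2504, b=Δ1−h1·(2M1+M2)/6=-137/626
seg 2: a=-2, c=M2/2=411/626, d=(M3−M2)/(6·2)=-103/1252, b=Δ2−h2·(2M2+M3)/6=5/313
seg 3: a=0, c=M3/2=51/313, d=(M4−M3)/(6·1)=-256/313, b=Δ3−h3·(2M3+M4)/6=518/313
seg 4: a=1, c=M4/2=-717/313, d=(M5−M4)/(6·1)=239/313, b=Δ4−h4·(2M4+M5)/6=-148/313
t_q=1/2 → seg 0, τ=1/2; S=-2+269/313·τ+0·τ²+-225/2504·τ³=-31681/20032

  seg 0: a=-2 b=269/313 c=0 d=-225/2504
  seg 1: a=-1 b=-137/626 c=-675/1252 d=499/2504
  seg 2: a=-2 b=5/313 c=411/626 d=-103/1252
  seg 3: a=0 b=518/313 c=51/313 d=-256/313
  seg 4: a=1 b=-148/313 c=-717/313 d=239/313
S(1/2) = -31681/20032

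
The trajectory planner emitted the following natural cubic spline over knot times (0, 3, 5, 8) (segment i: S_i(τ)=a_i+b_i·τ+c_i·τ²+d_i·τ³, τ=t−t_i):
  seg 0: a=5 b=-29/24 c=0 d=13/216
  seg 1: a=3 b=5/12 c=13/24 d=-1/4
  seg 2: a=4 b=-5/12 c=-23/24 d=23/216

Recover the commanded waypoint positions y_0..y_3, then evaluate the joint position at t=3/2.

y_0 = S_0(0) = a_0 = 5
y_1 = S_1(0) = a_1 = 3
y_2 = S_2(0) = a_2 = 4
y_3 = S_2(3) = -3
t_q=3/2 is in segment 0 (τ=3/2); S_0(τ)=217/64

y_0=5 y_1=3 y_2=4 y_3=-3
S(3/2) = 217/64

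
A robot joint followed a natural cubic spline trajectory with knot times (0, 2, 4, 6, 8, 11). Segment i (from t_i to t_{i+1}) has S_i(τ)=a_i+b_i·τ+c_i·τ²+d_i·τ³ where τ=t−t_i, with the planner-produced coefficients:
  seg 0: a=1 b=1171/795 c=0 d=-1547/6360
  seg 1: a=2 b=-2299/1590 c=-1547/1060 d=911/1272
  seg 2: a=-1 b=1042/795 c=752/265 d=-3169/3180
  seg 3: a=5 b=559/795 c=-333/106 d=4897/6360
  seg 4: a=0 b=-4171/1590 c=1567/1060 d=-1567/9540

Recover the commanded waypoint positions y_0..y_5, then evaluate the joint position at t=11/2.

y_0=1 y_1=2 y_2=-1 y_3=5 y_4=0 y_5=1
S(11/2) = 6763/1696

y_0 = S_0(0) = a_0 = 1
y_1 = S_1(0) = a_1 = 2
y_2 = S_2(0) = a_2 = -1
y_3 = S_3(0) = a_3 = 5
y_4 = S_4(0) = a_4 = 0
y_5 = S_4(3) = 1
t_q=11/2 is in segment 2 (τ=3/2); S_2(τ)=6763/1696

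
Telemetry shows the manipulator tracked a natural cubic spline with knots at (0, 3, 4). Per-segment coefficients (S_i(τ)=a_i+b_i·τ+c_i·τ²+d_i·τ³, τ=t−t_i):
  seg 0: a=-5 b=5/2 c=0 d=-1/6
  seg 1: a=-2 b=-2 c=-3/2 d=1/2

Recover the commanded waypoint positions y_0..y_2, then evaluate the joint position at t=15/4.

y_0 = S_0(0) = a_0 = -5
y_1 = S_1(0) = a_1 = -2
y_2 = S_1(1) = -5
t_q=15/4 is in segment 1 (τ=3/4); S_1(τ)=-529/128

y_0=-5 y_1=-2 y_2=-5
S(15/4) = -529/128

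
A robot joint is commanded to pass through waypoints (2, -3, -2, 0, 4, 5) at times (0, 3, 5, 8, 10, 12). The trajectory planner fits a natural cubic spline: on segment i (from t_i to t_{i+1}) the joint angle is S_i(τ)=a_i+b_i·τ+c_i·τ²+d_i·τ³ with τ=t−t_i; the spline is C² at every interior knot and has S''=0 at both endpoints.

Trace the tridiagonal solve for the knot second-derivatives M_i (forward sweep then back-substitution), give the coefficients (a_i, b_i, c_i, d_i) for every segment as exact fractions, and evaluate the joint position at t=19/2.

  seg 0: a=2 b=-7801/3288 c=0 d=2321/29592
  seg 1: a=-3 b=-419/1644 c=2321/3288 d=-45/274
  seg 2: a=-2 b=983/1644 c=-919/3288 d=2983/29592
  seg 3: a=0 b=5401/3288 c=86/137 d=-2953/13152
  seg 4: a=4 b=2399/1644 c=-1577/2192 d=1577/13152
S(19/2) = 109375/35072

Δ: Δ0=-5/3, Δ1=1/2, Δ2=2/3, Δ3=2, Δ4=1/2
row 1: diag=10, rhs=13; c'=1/5, d'=13/10
row 2: denom=10−2·1/5=48/5; d'=(1−2·13/10)/(48/5)=-1/6
row 3: denom=10−3·5/16=145/16; d'=(8−3·-1/6)/(145/16)=136/145
row 4: denom=8−2·32/145=1096/145; d'=(-9−2·136/145)/(1096/145)=-1577/1096
back: M4=-1577/1096
back: M3=136/145−32/145·-1577/1096=172/137
back: M2=-1/6−5/16·172/137=-919/1644
back: M1=13/10−1/5·-919/1644=2321/1644
M: M0=0, M1=2321/1644, M2=-919/1644, M3=172/137, M4=-1577/1096, M5=0
seg 0: a=2, c=M0/2=0, d=(M1−M0)/(6·3)=2321/29592, b=Δ0−h0·(2M0+M1)/6=-7801/3288
seg 1: a=-3, c=M1/2=2321/3288, d=(M2−M1)/(6·2)=-45/274, b=Δ1−h1·(2M1+M2)/6=-419/1644
seg 2: a=-2, c=M2/2=-919/3288, d=(M3−M2)/(6·3)=2983/29592, b=Δ2−h2·(2M2+M3)/6=983/1644
seg 3: a=0, c=M3/2=86/137, d=(M4−M3)/(6·2)=-2953/13152, b=Δ3−h3·(2M3+M4)/6=5401/3288
seg 4: a=4, c=M4/2=-1577/2192, d=(M5−M4)/(6·2)=1577/13152, b=Δ4−h4·(2M4+M5)/6=2399/1644
t_q=19/2 → seg 3, τ=3/2; S=0+5401/3288·τ+86/137·τ²+-2953/13152·τ³=109375/35072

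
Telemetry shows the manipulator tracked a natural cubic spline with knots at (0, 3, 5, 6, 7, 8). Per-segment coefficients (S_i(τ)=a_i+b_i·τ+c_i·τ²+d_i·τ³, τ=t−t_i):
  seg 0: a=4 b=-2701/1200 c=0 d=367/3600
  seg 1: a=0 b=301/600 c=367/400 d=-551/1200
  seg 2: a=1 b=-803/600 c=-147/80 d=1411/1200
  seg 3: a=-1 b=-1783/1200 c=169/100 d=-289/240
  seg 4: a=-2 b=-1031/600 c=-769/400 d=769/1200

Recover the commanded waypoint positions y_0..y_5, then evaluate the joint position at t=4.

y_0 = S_0(0) = a_0 = 4
y_1 = S_1(0) = a_1 = 0
y_2 = S_2(0) = a_2 = 1
y_3 = S_3(0) = a_3 = -1
y_4 = S_4(0) = a_4 = -2
y_5 = S_4(1) = -5
t_q=4 is in segment 1 (τ=1); S_1(τ)=24/25

y_0=4 y_1=0 y_2=1 y_3=-1 y_4=-2 y_5=-5
S(4) = 24/25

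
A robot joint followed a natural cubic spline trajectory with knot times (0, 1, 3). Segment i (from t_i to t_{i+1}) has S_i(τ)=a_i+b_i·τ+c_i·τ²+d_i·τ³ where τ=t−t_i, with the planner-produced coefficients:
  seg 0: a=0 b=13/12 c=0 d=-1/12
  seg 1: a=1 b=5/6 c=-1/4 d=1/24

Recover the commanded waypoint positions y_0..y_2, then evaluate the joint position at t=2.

y_0=0 y_1=1 y_2=2
S(2) = 13/8

y_0 = S_0(0) = a_0 = 0
y_1 = S_1(0) = a_1 = 1
y_2 = S_1(2) = 2
t_q=2 is in segment 1 (τ=1); S_1(τ)=13/8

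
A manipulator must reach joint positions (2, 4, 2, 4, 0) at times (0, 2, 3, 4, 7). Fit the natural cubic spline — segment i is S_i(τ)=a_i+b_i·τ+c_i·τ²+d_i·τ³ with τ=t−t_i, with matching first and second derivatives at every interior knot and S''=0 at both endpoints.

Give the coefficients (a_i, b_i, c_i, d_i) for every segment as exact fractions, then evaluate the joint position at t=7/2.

  seg 0: a=2 b=652/267 c=0 d=-385/1068
  seg 1: a=4 b=-503/267 c=-385/178 d=1093/534
  seg 2: a=2 b=-37/534 c=354/89 d=-1019/534
  seg 3: a=4 b=577/267 c=-311/178 d=311/1602
S(7/2) = 3875/1424

Δ: Δ0=1, Δ1=-2, Δ2=2, Δ3=-4/3
row 1: diag=6, rhs=-18; c'=1/6, d'=-3
row 2: denom=4−1·1/6=23/6; d'=(24−1·-3)/(23/6)=162/23
row 3: denom=8−1·6/23=178/23; d'=(-20−1·162/23)/(178/23)=-311/89
back: M3=-311/89
back: M2=162/23−6/23·-311/89=708/89
back: M1=-3−1/6·708/89=-385/89
M: M0=0, M1=-385/89, M2=708/89, M3=-311/89, M4=0
seg 0: a=2, c=M0/2=0, d=(M1−M0)/(6·2)=-385/1068, b=Δ0−h0·(2M0+M1)/6=652/267
seg 1: a=4, c=M1/2=-385/178, d=(M2−M1)/(6·1)=1093/534, b=Δ1−h1·(2M1+M2)/6=-503/267
seg 2: a=2, c=M2/2=354/89, d=(M3−M2)/(6·1)=-1019/534, b=Δ2−h2·(2M2+M3)/6=-37/534
seg 3: a=4, c=M3/2=-311/178, d=(M4−M3)/(6·3)=311/1602, b=Δ3−h3·(2M3+M4)/6=577/267
t_q=7/2 → seg 2, τ=1/2; S=2+-37/534·τ+354/89·τ²+-1019/534·τ³=3875/1424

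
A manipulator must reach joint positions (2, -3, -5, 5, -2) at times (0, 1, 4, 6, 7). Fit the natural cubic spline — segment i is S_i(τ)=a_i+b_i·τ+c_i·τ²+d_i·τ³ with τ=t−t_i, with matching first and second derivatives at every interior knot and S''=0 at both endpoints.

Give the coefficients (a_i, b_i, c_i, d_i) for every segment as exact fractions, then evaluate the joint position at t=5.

Δ: Δ0=-5, Δ1=-2/3, Δ2=5, Δ3=-7
row 1: diag=8, rhs=26; c'=3/8, d'=13/4
row 2: denom=10−3·3/8=71/8; d'=(34−3·13/4)/(71/8)=194/71
row 3: denom=6−2·16/71=394/71; d'=(-72−2·194/71)/(394/71)=-2750/197
back: M3=-2750/197
back: M2=194/71−16/71·-2750/197=1158/197
back: M1=13/4−3/8·1158/197=206/197
M: M0=0, M1=206/197, M2=1158/197, M3=-2750/197, M4=0
seg 0: a=2, c=M0/2=0, d=(M1−M0)/(6·1)=103/591, b=Δ0−h0·(2M0+M1)/6=-3058/591
seg 1: a=-3, c=M1/2=103/197, d=(M2−M1)/(6·3)=476/1773, b=Δ1−h1·(2M1+M2)/6=-2749/591
seg 2: a=-5, c=M2/2=579/197, d=(M3−M2)/(6·2)=-977/591, b=Δ2−h2·(2M2+M3)/6=3389/591
seg 3: a=5, c=M3/2=-1375/197, d=(M4−M3)/(6·1)=1375/591, b=Δ3−h3·(2M3+M4)/6=-1387/591
t_q=5 → seg 2, τ=1; S=-5+3389/591·τ+579/197·τ²+-977/591·τ³=398/197

  seg 0: a=2 b=-3058/591 c=0 d=103/591
  seg 1: a=-3 b=-2749/591 c=103/197 d=476/1773
  seg 2: a=-5 b=3389/591 c=579/197 d=-977/591
  seg 3: a=5 b=-1387/591 c=-1375/197 d=1375/591
S(5) = 398/197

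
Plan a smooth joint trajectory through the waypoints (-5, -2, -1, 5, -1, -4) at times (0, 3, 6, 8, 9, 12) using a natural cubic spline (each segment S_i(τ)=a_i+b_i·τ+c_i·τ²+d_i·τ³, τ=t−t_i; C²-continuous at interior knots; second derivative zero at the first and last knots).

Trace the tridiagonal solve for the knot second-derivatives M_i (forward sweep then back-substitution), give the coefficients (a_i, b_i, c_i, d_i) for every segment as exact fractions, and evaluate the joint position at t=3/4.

Δ: Δ0=1, Δ1=1/3, Δ2=3, Δ3=-6, Δ4=-1
row 1: diag=12, rhs=-4; c'=1/4, d'=-1/3
row 2: denom=10−3·1/4=37/4; d'=(16−3·-1/3)/(37/4)=68/37
row 3: denom=6−2·8/37=206/37; d'=(-54−2·68/37)/(206/37)=-1067/103
row 4: denom=8−1·37/206=1611/206; d'=(30−1·-1067/103)/(1611/206)=8314/1611
back: M4=8314/1611
back: M3=-1067/103−37/206·8314/1611=-18182/1611
back: M2=68/37−8/37·-18182/1611=6892/1611
back: M1=-1/3−1/4·6892/1611=-2260/1611
M: M0=0, M1=-2260/1611, M2=6892/1611, M3=-18182/1611, M4=8314/1611, M5=0
seg 0: a=-5, c=M0/2=0, d=(M1−M0)/(6·3)=-1130/14499, b=Δ0−h0·(2M0+M1)/6=2741/1611
seg 1: a=-2, c=M1/2=-1130/1611, d=(M2−M1)/(6·3)=4576/14499, b=Δ1−h1·(2M1+M2)/6=-649/1611
seg 2: a=-1, c=M2/2=3446/1611, d=(M3−M2)/(6·2)=-1393/1074, b=Δ2−h2·(2M2+M3)/6=6299/1611
seg 3: a=5, c=M3/2=-9091/1611, d=(M4−M3)/(6·1)=1472/537, b=Δ3−h3·(2M3+M4)/6=-4991/1611
seg 4: a=-1, c=M4/2=4157/1611, d=(M5−M4)/(6·3)=-4157/14499, b=Δ4−h4·(2M4+M5)/6=-9925/1611
t_q=3/4 → seg 0, τ=3/4; S=-5+2741/1611·τ+0·τ²+-1130/14499·τ³=-21519/5728

  seg 0: a=-5 b=2741/1611 c=0 d=-1130/14499
  seg 1: a=-2 b=-649/1611 c=-1130/1611 d=4576/14499
  seg 2: a=-1 b=6299/1611 c=3446/1611 d=-1393/1074
  seg 3: a=5 b=-4991/1611 c=-9091/1611 d=1472/537
  seg 4: a=-1 b=-9925/1611 c=4157/1611 d=-4157/14499
S(3/4) = -21519/5728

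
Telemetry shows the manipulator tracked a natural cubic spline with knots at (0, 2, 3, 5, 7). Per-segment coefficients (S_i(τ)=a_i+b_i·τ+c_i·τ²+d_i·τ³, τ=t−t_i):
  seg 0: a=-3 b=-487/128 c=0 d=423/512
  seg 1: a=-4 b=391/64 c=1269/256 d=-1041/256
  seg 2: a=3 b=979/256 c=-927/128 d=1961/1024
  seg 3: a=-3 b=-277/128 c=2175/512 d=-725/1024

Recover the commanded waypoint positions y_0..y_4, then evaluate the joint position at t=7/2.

y_0=-3 y_1=-4 y_2=3 y_3=-3 y_4=4
S(7/2) = 27369/8192

y_0 = S_0(0) = a_0 = -3
y_1 = S_1(0) = a_1 = -4
y_2 = S_2(0) = a_2 = 3
y_3 = S_3(0) = a_3 = -3
y_4 = S_3(2) = 4
t_q=7/2 is in segment 2 (τ=1/2); S_2(τ)=27369/8192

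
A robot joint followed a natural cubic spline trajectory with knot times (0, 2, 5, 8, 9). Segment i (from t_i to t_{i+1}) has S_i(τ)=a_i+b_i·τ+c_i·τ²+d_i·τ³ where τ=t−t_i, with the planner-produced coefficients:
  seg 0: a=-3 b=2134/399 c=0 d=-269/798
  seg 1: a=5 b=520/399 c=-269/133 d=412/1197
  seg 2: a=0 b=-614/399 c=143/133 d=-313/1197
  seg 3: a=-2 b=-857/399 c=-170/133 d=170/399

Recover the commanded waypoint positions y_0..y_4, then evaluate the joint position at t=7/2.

y_0 = S_0(0) = a_0 = -3
y_1 = S_1(0) = a_1 = 5
y_2 = S_2(0) = a_2 = 0
y_3 = S_3(0) = a_3 = -2
y_4 = S_3(1) = -5
t_q=7/2 is in segment 1 (τ=3/2); S_1(τ)=271/76

y_0=-3 y_1=5 y_2=0 y_3=-2 y_4=-5
S(7/2) = 271/76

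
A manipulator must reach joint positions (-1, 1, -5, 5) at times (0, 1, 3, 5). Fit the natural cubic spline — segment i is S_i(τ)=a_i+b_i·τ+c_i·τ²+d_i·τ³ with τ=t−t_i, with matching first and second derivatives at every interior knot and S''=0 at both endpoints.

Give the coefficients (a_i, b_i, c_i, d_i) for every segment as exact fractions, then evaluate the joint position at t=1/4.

Δ: Δ0=2, Δ1=-3, Δ2=5
row 1: diag=6, rhs=-30; c'=1/3, d'=-5
row 2: denom=8−2·1/3=22/3; d'=(48−2·-5)/(22/3)=87/11
back: M2=87/11
back: M1=-5−1/3·87/11=-84/11
M: M0=0, M1=-84/11, M2=87/11, M3=0
seg 0: a=-1, c=M0/2=0, d=(M1−M0)/(6·1)=-14/11, b=Δ0−h0·(2M0+M1)/6=36/11
seg 1: a=1, c=M1/2=-42/11, d=(M2−M1)/(6·2)=57/44, b=Δ1−h1·(2M1+M2)/6=-6/11
seg 2: a=-5, c=M2/2=87/22, d=(M3−M2)/(6·2)=-29/44, b=Δ2−h2·(2M2+M3)/6=-3/11
t_q=1/4 → seg 0, τ=1/4; S=-1+36/11·τ+0·τ²+-14/11·τ³=-71/352

  seg 0: a=-1 b=36/11 c=0 d=-14/11
  seg 1: a=1 b=-6/11 c=-42/11 d=57/44
  seg 2: a=-5 b=-3/11 c=87/22 d=-29/44
S(1/4) = -71/352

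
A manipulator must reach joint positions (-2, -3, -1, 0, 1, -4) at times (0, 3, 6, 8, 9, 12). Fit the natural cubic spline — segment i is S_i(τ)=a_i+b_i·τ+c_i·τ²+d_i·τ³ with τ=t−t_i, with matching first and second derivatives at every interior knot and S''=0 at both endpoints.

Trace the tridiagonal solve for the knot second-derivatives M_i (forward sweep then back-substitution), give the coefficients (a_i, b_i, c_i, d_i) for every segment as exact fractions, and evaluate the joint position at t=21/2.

  seg 0: a=-2 b=-2077/3222 c=0 d=1003/28998
  seg 1: a=-3 b=466/1611 c=1003/3222 d=-1793/28998
  seg 2: a=-1 b=1571/3222 c=-395/1611 d=45/358
  seg 3: a=0 b=3271/3222 c=820/1611 d=-563/1074
  seg 4: a=1 b=742/1611 c=-3427/3222 d=3427/28998
S(21/2) = -869/2864

Δ: Δ0=-1/3, Δ1=2/3, Δ2=1/2, Δ3=1, Δ4=-5/3
row 1: diag=12, rhs=6; c'=1/4, d'=1/2
row 2: denom=10−3·1/4=37/4; d'=(-1−3·1/2)/(37/4)=-10/37
row 3: denom=6−2·8/37=206/37; d'=(3−2·-10/37)/(206/37)=131/206
row 4: denom=8−1·37/206=1611/206; d'=(-16−1·131/206)/(1611/206)=-3427/1611
back: M4=-3427/1611
back: M3=131/206−37/206·-3427/1611=1640/1611
back: M2=-10/37−8/37·1640/1611=-790/1611
back: M1=1/2−1/4·-790/1611=1003/1611
M: M0=0, M1=1003/1611, M2=-790/1611, M3=1640/1611, M4=-3427/1611, M5=0
seg 0: a=-2, c=M0/2=0, d=(M1−M0)/(6·3)=1003/28998, b=Δ0−h0·(2M0+M1)/6=-2077/3222
seg 1: a=-3, c=M1/2=1003/3222, d=(M2−M1)/(6·3)=-1793/28998, b=Δ1−h1·(2M1+M2)/6=466/1611
seg 2: a=-1, c=M2/2=-395/1611, d=(M3−M2)/(6·2)=45/358, b=Δ2−h2·(2M2+M3)/6=1571/3222
seg 3: a=0, c=M3/2=820/1611, d=(M4−M3)/(6·1)=-563/1074, b=Δ3−h3·(2M3+M4)/6=3271/3222
seg 4: a=1, c=M4/2=-3427/3222, d=(M5−M4)/(6·3)=3427/28998, b=Δ4−h4·(2M4+M5)/6=742/1611
t_q=21/2 → seg 4, τ=3/2; S=1+742/1611·τ+-3427/3222·τ²+3427/28998·τ³=-869/2864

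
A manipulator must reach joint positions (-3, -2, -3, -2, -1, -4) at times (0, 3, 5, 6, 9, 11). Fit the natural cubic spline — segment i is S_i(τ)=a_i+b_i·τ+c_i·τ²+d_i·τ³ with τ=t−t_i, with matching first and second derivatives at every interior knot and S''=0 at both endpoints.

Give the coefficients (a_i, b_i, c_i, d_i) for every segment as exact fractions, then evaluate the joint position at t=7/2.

  seg 0: a=-3 b=1489/1938 c=0 d=-281/5814
  seg 1: a=-2 b=-520/969 c=-281/646 d=1757/7752
  seg 2: a=-3 b=859/1938 c=1195/1292 d=-1427/3876
  seg 3: a=-2 b=271/228 c=-58/323 d=-409/11628
  seg 4: a=-1 b=-1625/1938 c=-641/1292 d=641/7752
S(7/2) = -48553/20672

Δ: Δ0=1/3, Δ1=-1/2, Δ2=1, Δ3=1/3, Δ4=-3/2
row 1: diag=10, rhs=-5; c'=1/5, d'=-1/2
row 2: denom=6−2·1/5=28/5; d'=(9−2·-1/2)/(28/5)=25/14
row 3: denom=8−1·5/28=219/28; d'=(-4−1·25/14)/(219/28)=-54/73
row 4: denom=10−3·28/73=646/73; d'=(-11−3·-54/73)/(646/73)=-641/646
back: M4=-641/646
back: M3=-54/73−28/73·-641/646=-116/323
back: M2=25/14−5/28·-116/323=1195/646
back: M1=-1/2−1/5·1195/646=-281/323
M: M0=0, M1=-281/323, M2=1195/646, M3=-116/323, M4=-641/646, M5=0
seg 0: a=-3, c=M0/2=0, d=(M1−M0)/(6·3)=-281/5814, b=Δ0−h0·(2M0+M1)/6=1489/1938
seg 1: a=-2, c=M1/2=-281/646, d=(M2−M1)/(6·2)=1757/7752, b=Δ1−h1·(2M1+M2)/6=-520/969
seg 2: a=-3, c=M2/2=1195/1292, d=(M3−M2)/(6·1)=-1427/3876, b=Δ2−h2·(2M2+M3)/6=859/1938
seg 3: a=-2, c=M3/2=-58/323, d=(M4−M3)/(6·3)=-409/11628, b=Δ3−h3·(2M3+M4)/6=271/228
seg 4: a=-1, c=M4/2=-641/1292, d=(M5−M4)/(6·2)=641/7752, b=Δ4−h4·(2M4+M5)/6=-1625/1938
t_q=7/2 → seg 1, τ=1/2; S=-2+-520/969·τ+-281/646·τ²+1757/7752·τ³=-48553/20672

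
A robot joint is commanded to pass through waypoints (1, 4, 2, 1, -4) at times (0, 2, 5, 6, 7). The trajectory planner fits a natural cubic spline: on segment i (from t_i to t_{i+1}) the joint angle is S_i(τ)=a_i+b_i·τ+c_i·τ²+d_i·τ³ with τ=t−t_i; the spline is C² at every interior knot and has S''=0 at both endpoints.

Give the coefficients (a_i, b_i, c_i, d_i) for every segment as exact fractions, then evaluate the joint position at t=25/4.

  seg 0: a=1 b=842/411 c=0 d=-451/3288
  seg 1: a=4 b=331/822 c=-451/548 d=767/4932
  seg 2: a=2 b=-553/1644 c=79/137 d=-2039/1644
  seg 3: a=1 b=-2387/822 c=-1723/548 d=1723/1644
S(25/4) = 3293/35072

Δ: Δ0=3/2, Δ1=-2/3, Δ2=-1, Δ3=-5
row 1: diag=10, rhs=-13; c'=3/10, d'=-13/10
row 2: denom=8−3·3/10=71/10; d'=(-2−3·-13/10)/(71/10)=19/71
row 3: denom=4−1·10/71=274/71; d'=(-24−1·19/71)/(274/71)=-1723/274
back: M3=-1723/274
back: M2=19/71−10/71·-1723/274=158/137
back: M1=-13/10−3/10·158/137=-451/274
M: M0=0, M1=-451/274, M2=158/137, M3=-1723/274, M4=0
seg 0: a=1, c=M0/2=0, d=(M1−M0)/(6·2)=-451/3288, b=Δ0−h0·(2M0+M1)/6=842/411
seg 1: a=4, c=M1/2=-451/548, d=(M2−M1)/(6·3)=767/4932, b=Δ1−h1·(2M1+M2)/6=331/822
seg 2: a=2, c=M2/2=79/137, d=(M3−M2)/(6·1)=-2039/1644, b=Δ2−h2·(2M2+M3)/6=-553/1644
seg 3: a=1, c=M3/2=-1723/548, d=(M4−M3)/(6·1)=1723/1644, b=Δ3−h3·(2M3+M4)/6=-2387/822
t_q=25/4 → seg 3, τ=1/4; S=1+-2387/822·τ+-1723/548·τ²+1723/1644·τ³=3293/35072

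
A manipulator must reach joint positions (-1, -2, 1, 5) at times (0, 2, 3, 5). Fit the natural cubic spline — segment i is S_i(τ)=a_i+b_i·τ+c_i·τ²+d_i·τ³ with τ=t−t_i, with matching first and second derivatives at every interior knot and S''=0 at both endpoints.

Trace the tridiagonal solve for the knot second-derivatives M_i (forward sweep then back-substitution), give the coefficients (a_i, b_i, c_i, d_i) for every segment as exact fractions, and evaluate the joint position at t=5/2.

Δ: Δ0=-1/2, Δ1=3, Δ2=2
row 1: diag=6, rhs=21; c'=1/6, d'=7/2
row 2: denom=6−1·1/6=35/6; d'=(-6−1·7/2)/(35/6)=-57/35
back: M2=-57/35
back: M1=7/2−1/6·-57/35=132/35
M: M0=0, M1=132/35, M2=-57/35, M3=0
seg 0: a=-1, c=M0/2=0, d=(M1−M0)/(6·2)=11/35, b=Δ0−h0·(2M0+M1)/6=-123/70
seg 1: a=-2, c=M1/2=66/35, d=(M2−M1)/(6·1)=-9/10, b=Δ1−h1·(2M1+M2)/6=141/70
seg 2: a=1, c=M2/2=-57/70, d=(M3−M2)/(6·2)=19/140, b=Δ2−h2·(2M2+M3)/6=108/35
t_q=5/2 → seg 1, τ=1/2; S=-2+141/70·τ+66/35·τ²+-9/10·τ³=-71/112

  seg 0: a=-1 b=-123/70 c=0 d=11/35
  seg 1: a=-2 b=141/70 c=66/35 d=-9/10
  seg 2: a=1 b=108/35 c=-57/70 d=19/140
S(5/2) = -71/112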